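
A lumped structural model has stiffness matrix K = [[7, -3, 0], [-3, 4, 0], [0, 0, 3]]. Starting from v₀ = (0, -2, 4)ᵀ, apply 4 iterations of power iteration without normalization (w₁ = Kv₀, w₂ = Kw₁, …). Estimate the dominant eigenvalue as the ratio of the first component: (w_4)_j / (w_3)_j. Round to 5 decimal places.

8.95098

w1 = Kv₀ = (7·0 + (-3)·(-2) + 0·4; (-3)·0 + 4·(-2) + 0·4; 0·0 + 0·(-2) + 3·4) = (6, -8, 12)
w2 = Kw1 = (7·6 + (-3)·(-8) + 0·12; (-3)·6 + 4·(-8) + 0·12; 0·6 + 0·(-8) + 3·12) = (66, -50, 36)
w3 = Kw2 = (612, -398, 108)
w4 = Kw3 = (5478, -3428, 324)
Ratio at component: 5478 / 612 = 8.95098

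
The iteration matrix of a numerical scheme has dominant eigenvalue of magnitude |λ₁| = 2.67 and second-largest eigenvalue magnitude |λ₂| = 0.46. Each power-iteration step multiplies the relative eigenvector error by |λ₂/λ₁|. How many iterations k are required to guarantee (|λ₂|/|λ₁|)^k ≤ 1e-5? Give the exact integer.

7

|λ₂/λ₁| = 0.46/2.67 = 0.17228
Need k ≥ ln(1e-5) / ln(0.17228) = -11.5129 / -1.7586 ≈ 6.547
Smallest integer k satisfying the bound: 7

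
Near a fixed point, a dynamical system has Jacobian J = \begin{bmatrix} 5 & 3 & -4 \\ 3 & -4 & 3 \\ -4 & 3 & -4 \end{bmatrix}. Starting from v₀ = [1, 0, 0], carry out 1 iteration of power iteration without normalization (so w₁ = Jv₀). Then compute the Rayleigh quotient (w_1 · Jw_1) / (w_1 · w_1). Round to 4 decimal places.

w1 = Jv₀ = (5, 3, -4)
Jw1 = (50, -9, 5)
w1·Jw1 = 5·50 + 3·(-9) + (-4)·5 = 203; w1·w1 = 5·5 + 3·3 + (-4)·(-4) = 50
λ ≈ 203/50 = 4.0600

λ ≈ 4.0600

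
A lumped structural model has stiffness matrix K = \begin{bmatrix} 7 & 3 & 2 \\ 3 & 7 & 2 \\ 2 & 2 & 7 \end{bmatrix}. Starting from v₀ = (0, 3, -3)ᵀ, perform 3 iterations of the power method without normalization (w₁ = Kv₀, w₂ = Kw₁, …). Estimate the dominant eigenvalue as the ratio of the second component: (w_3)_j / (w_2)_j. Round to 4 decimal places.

λ ≈ 6.6429

w1 = Kv₀ = (7·0 + 3·3 + 2·(-3); 3·0 + 7·3 + 2·(-3); 2·0 + 2·3 + 7·(-3)) = (3, 15, -15)
w2 = Kw1 = (7·3 + 3·15 + 2·(-15); 3·3 + 7·15 + 2·(-15); 2·3 + 2·15 + 7·(-15)) = (36, 84, -69)
w3 = Kw2 = (366, 558, -243)
Ratio at component: 558 / 84 = 6.6429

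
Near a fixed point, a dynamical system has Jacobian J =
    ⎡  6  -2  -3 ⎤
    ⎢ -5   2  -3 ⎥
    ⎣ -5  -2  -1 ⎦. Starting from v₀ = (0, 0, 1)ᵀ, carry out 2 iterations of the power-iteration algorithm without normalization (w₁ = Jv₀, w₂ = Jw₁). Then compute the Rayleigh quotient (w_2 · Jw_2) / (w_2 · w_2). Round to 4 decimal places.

w1 = Jv₀ = (-3, -3, -1)
w2 = Jw1 = (-9, 12, 22)
Jw2 = (-144, 3, -1)
w2·Jw2 = (-9)·(-144) + 12·3 + 22·(-1) = 1310; w2·w2 = (-9)·(-9) + 12·12 + 22·22 = 709
λ ≈ 1310/709 = 1.8477

λ ≈ 1.8477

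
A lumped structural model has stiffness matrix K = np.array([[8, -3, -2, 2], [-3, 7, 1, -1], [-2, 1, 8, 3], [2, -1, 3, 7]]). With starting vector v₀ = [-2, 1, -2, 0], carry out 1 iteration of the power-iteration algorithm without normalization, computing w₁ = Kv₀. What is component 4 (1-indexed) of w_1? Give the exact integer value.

-11

w1 = Kv₀ = (-15, 11, -11, -11)
The requested component of w1 is -11.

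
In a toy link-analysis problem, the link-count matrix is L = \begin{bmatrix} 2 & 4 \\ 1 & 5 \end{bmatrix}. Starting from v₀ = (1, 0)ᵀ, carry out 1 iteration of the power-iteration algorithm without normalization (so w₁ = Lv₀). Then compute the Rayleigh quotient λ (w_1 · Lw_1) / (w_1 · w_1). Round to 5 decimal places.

w1 = Lv₀ = (2·1 + 4·0; 1·1 + 5·0) = (2, 1)
Lw1 = (8, 7)
w1·Lw1 = 2·8 + 1·7 = 23; w1·w1 = 2·2 + 1·1 = 5
λ ≈ 23/5 = 4.60000

λ ≈ 4.60000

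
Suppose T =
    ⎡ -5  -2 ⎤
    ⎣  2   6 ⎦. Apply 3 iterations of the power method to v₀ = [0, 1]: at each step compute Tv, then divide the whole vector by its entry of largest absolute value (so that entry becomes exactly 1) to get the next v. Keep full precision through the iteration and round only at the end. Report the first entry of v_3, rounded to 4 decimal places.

-0.2872

Tv0 = (-2.00000, 6.00000); divide by 6.00000 → v1 = (-0.33333, 1.00000)
Tv1 = (-0.33333, 5.33333); divide by 5.33333 → v2 = (-0.06250, 1.00000)
Tv2 = (-1.68750, 5.87500); divide by 5.87500 → v3 = (-0.28723, 1.00000)
Requested entry of v3: -54/188 = -0.2872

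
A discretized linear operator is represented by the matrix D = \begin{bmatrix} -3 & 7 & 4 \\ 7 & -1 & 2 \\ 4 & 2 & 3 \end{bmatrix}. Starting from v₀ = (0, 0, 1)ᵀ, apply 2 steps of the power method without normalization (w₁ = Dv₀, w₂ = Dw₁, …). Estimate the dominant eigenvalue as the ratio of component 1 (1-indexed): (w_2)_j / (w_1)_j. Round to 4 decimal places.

3.5000

w1 = Dv₀ = (4, 2, 3)
w2 = Dw1 = (14, 32, 29)
Ratio at component: 14 / 4 = 3.5000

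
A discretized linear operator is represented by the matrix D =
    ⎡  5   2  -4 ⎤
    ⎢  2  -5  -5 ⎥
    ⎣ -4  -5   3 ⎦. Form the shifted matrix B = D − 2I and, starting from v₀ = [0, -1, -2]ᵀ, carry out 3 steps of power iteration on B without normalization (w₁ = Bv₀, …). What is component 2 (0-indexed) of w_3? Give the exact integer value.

B = D − 2I has rows (3, 2, -4); (2, -7, -5); (-4, -5, 1)
w1 = Bv₀ = (3·0 + 2·(-1) + (-4)·(-2); 2·0 + (-7)·(-1) + (-5)·(-2); (-4)·0 + (-5)·(-1) + 1·(-2)) = (6, 17, 3)
w2 = Bw1 = (3·6 + 2·17 + (-4)·3; 2·6 + (-7)·17 + (-5)·3; (-4)·6 + (-5)·17 + 1·3) = (40, -122, -106)
w3 = Bw2 = (300, 1464, 344)
Requested component of w3: 344

344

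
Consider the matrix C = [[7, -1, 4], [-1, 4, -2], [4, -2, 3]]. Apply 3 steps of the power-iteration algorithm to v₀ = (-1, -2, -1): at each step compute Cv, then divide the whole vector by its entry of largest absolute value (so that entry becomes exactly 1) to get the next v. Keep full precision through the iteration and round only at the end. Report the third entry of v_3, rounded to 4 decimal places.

Cv0 = (-9.00000, -5.00000, -3.00000); divide by -9.00000 → v1 = (1.00000, 0.55556, 0.33333)
Cv1 = (7.77778, 0.55556, 3.88889); divide by 7.77778 → v2 = (1.00000, 0.07143, 0.50000)
Cv2 = (8.92857, -1.71429, 5.35714); divide by 8.92857 → v3 = (1.00000, -0.19200, 0.60000)
Requested entry of v3: -375/-625 = 0.6000

0.6000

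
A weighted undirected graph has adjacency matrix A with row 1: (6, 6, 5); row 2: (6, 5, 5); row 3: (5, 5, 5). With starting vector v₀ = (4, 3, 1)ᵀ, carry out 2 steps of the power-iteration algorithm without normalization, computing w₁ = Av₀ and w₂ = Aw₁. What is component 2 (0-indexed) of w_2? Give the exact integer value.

655

w1 = Av₀ = (6·4 + 6·3 + 5·1; 6·4 + 5·3 + 5·1; 5·4 + 5·3 + 5·1) = (47, 44, 40)
w2 = Aw1 = (6·47 + 6·44 + 5·40; 6·47 + 5·44 + 5·40; 5·47 + 5·44 + 5·40) = (746, 702, 655)
The requested component of w2 is 655.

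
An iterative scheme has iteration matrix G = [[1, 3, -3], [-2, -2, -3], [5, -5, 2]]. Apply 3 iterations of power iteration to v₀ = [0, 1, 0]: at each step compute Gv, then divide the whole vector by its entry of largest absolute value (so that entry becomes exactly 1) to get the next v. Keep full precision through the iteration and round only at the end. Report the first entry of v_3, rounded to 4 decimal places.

Gv0 = (3.00000, -2.00000, -5.00000); divide by -5.00000 → v1 = (-0.60000, 0.40000, 1.00000)
Gv1 = (-2.40000, -2.60000, -3.00000); divide by -3.00000 → v2 = (0.80000, 0.86667, 1.00000)
Gv2 = (0.40000, -6.33333, 1.66667); divide by -6.33333 → v3 = (-0.06316, 1.00000, -0.26316)
Requested entry of v3: 6/-95 = -0.0632

-0.0632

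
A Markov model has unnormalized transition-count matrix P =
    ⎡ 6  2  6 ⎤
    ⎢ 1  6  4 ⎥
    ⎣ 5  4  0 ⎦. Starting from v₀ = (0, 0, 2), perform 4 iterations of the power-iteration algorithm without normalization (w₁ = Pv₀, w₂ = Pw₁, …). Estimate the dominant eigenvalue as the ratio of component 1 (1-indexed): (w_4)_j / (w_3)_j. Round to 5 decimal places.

10.76000

w1 = Pv₀ = (6·0 + 2·0 + 6·2; 1·0 + 6·0 + 4·2; 5·0 + 4·0 + 0·2) = (12, 8, 0)
w2 = Pw1 = (6·12 + 2·8 + 6·0; 1·12 + 6·8 + 4·0; 5·12 + 4·8 + 0·0) = (88, 60, 92)
w3 = Pw2 = (1200, 816, 680)
w4 = Pw3 = (12912, 8816, 9264)
Ratio at component: 12912 / 1200 = 10.76000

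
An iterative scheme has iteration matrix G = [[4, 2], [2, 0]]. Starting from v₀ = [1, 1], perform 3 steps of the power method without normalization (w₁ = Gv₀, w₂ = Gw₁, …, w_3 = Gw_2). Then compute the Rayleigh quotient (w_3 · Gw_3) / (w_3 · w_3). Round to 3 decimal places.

w1 = Gv₀ = (6, 2)
w2 = Gw1 = (28, 12)
w3 = Gw2 = (136, 56)
Gw3 = (656, 272)
w3·Gw3 = 136·656 + 56·272 = 104448; w3·w3 = 136·136 + 56·56 = 21632
λ ≈ 104448/21632 = 4.828

4.828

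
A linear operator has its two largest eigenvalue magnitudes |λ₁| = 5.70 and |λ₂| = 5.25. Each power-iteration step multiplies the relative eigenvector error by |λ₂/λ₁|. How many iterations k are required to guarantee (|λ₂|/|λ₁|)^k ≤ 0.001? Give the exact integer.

84

|λ₂/λ₁| = 5.25/5.70 = 0.92105
Need k ≥ ln(0.001) / ln(0.92105) = -6.9078 / -0.0822 ≈ 83.997
Smallest integer k satisfying the bound: 84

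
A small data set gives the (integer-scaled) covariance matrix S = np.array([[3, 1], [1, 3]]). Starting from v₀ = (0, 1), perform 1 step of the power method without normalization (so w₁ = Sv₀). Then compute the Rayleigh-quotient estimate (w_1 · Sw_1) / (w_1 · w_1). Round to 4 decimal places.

w1 = Sv₀ = (1, 3)
Sw1 = (6, 10)
w1·Sw1 = 1·6 + 3·10 = 36; w1·w1 = 1·1 + 3·3 = 10
λ ≈ 36/10 = 3.6000

λ ≈ 3.6000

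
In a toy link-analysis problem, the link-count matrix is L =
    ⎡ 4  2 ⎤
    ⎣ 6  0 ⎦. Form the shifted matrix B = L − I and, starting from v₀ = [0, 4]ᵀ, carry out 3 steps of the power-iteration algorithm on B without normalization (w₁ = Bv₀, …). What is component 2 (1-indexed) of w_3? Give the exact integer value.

B = L − I has rows (3, 2); (6, -1)
w1 = Bv₀ = (3·0 + 2·4; 6·0 + (-1)·4) = (8, -4)
w2 = Bw1 = (3·8 + 2·(-4); 6·8 + (-1)·(-4)) = (16, 52)
w3 = Bw2 = (152, 44)
Requested component of w3: 44

44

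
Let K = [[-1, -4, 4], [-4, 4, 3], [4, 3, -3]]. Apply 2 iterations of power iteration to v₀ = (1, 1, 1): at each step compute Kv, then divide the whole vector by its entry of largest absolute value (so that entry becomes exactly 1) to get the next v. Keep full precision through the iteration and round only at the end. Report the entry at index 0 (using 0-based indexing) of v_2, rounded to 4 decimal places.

0.1786

Kv0 = (-1.00000, 3.00000, 4.00000); divide by 4.00000 → v1 = (-0.25000, 0.75000, 1.00000)
Kv1 = (1.25000, 7.00000, -1.75000); divide by 7.00000 → v2 = (0.17857, 1.00000, -0.25000)
Requested entry of v2: 5/28 = 0.1786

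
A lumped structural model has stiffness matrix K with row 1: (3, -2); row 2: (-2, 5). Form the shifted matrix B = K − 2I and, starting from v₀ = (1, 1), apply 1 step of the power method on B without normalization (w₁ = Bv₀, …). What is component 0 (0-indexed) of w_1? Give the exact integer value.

B = K − 2I has rows (1, -2); (-2, 3)
w1 = Bv₀ = (1·1 + (-2)·1; (-2)·1 + 3·1) = (-1, 1)
Requested component of w1: -1

-1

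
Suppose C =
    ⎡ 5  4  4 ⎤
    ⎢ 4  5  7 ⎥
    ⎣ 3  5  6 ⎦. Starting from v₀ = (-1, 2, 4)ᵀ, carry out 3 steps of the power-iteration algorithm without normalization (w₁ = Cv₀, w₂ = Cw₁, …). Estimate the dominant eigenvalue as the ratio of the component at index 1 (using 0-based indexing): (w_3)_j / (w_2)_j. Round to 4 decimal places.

w1 = Cv₀ = (5·(-1) + 4·2 + 4·4; 4·(-1) + 5·2 + 7·4; 3·(-1) + 5·2 + 6·4) = (19, 34, 31)
w2 = Cw1 = (5·19 + 4·34 + 4·31; 4·19 + 5·34 + 7·31; 3·19 + 5·34 + 6·31) = (355, 463, 413)
w3 = Cw2 = (5279, 6626, 5858)
Ratio at component: 6626 / 463 = 14.3110

λ ≈ 14.3110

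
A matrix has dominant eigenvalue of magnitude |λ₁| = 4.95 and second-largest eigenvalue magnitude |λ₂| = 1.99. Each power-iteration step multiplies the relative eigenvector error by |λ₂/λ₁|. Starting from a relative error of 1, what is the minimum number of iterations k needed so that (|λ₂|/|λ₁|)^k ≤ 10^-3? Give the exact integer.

8

|λ₂/λ₁| = 1.99/4.95 = 0.40202
Need k ≥ ln(10^-3) / ln(0.40202) = -6.9078 / -0.9113 ≈ 7.581
Smallest integer k satisfying the bound: 8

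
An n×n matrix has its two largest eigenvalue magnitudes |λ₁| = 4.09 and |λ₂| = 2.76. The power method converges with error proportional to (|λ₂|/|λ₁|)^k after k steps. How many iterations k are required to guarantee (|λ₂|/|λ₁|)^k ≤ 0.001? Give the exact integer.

|λ₂/λ₁| = 2.76/4.09 = 0.67482
Need k ≥ ln(0.001) / ln(0.67482) = -6.9078 / -0.3933 ≈ 17.563
Smallest integer k satisfying the bound: 18

18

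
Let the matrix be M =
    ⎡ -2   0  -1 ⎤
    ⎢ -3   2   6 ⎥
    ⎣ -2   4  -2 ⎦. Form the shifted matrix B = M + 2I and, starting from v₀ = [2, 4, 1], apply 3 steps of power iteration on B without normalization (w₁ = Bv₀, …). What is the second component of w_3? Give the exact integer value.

B = M + 2I has rows (0, 0, -1); (-3, 4, 6); (-2, 4, 0)
w1 = Bv₀ = (-1, 16, 12)
w2 = Bw1 = (-12, 139, 66)
w3 = Bw2 = (-66, 988, 580)
Requested component of w3: 988

988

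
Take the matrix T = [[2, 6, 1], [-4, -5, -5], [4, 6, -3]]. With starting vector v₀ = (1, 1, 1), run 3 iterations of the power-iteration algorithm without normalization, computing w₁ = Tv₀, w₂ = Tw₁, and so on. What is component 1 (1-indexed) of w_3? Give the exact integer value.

-193

w1 = Tv₀ = (2·1 + 6·1 + 1·1; (-4)·1 + (-5)·1 + (-5)·1; 4·1 + 6·1 + (-3)·1) = (9, -14, 7)
w2 = Tw1 = (2·9 + 6·(-14) + 1·7; (-4)·9 + (-5)·(-14) + (-5)·7; 4·9 + 6·(-14) + (-3)·7) = (-59, -1, -69)
w3 = Tw2 = (-193, 586, -35)
The requested component of w3 is -193.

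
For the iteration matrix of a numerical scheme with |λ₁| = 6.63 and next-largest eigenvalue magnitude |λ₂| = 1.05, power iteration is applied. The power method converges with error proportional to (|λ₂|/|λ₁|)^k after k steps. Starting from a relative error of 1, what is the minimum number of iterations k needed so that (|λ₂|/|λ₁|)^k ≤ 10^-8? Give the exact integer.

10

|λ₂/λ₁| = 1.05/6.63 = 0.15837
Need k ≥ ln(10^-8) / ln(0.15837) = -18.4207 / -1.8428 ≈ 9.996
Smallest integer k satisfying the bound: 10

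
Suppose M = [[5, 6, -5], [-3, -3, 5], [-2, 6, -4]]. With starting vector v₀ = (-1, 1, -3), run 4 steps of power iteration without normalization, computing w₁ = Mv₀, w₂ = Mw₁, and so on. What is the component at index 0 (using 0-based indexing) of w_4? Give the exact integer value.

w1 = Mv₀ = (5·(-1) + 6·1 + (-5)·(-3); (-3)·(-1) + (-3)·1 + 5·(-3); (-2)·(-1) + 6·1 + (-4)·(-3)) = (16, -15, 20)
w2 = Mw1 = (5·16 + 6·(-15) + (-5)·20; (-3)·16 + (-3)·(-15) + 5·20; (-2)·16 + 6·(-15) + (-4)·20) = (-110, 97, -202)
w3 = Mw2 = (1042, -971, 1610)
w4 = Mw3 = (-8666, 7837, -14350)
The requested component of w4 is -8666.

-8666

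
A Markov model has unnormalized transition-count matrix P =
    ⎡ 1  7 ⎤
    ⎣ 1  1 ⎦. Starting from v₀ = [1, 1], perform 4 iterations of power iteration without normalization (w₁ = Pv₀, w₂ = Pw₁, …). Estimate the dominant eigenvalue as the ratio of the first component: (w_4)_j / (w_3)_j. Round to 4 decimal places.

λ ≈ 3.4348

w1 = Pv₀ = (1·1 + 7·1; 1·1 + 1·1) = (8, 2)
w2 = Pw1 = (1·8 + 7·2; 1·8 + 1·2) = (22, 10)
w3 = Pw2 = (92, 32)
w4 = Pw3 = (316, 124)
Ratio at component: 316 / 92 = 3.4348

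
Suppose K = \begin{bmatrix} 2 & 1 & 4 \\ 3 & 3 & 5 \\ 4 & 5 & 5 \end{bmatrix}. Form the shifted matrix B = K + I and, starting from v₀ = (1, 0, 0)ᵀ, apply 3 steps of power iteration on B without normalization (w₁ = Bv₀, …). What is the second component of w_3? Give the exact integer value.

503

B = K + I has rows (3, 1, 4); (3, 4, 5); (4, 5, 6)
w1 = Bv₀ = (3·1 + 1·0 + 4·0; 3·1 + 4·0 + 5·0; 4·1 + 5·0 + 6·0) = (3, 3, 4)
w2 = Bw1 = (3·3 + 1·3 + 4·4; 3·3 + 4·3 + 5·4; 4·3 + 5·3 + 6·4) = (28, 41, 51)
w3 = Bw2 = (329, 503, 623)
Requested component of w3: 503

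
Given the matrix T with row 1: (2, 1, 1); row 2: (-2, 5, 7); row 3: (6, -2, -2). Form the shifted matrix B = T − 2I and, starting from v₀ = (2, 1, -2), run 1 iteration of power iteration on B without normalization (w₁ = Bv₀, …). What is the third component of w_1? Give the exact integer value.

B = T − 2I has rows (0, 1, 1); (-2, 3, 7); (6, -2, -4)
w1 = Bv₀ = (0·2 + 1·1 + 1·(-2); (-2)·2 + 3·1 + 7·(-2); 6·2 + (-2)·1 + (-4)·(-2)) = (-1, -15, 18)
Requested component of w1: 18

18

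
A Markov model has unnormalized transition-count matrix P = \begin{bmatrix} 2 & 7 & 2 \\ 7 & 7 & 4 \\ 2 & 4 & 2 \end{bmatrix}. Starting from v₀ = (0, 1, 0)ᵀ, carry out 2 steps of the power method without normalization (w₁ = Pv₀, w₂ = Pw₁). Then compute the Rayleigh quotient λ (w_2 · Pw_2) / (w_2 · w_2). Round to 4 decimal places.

w1 = Pv₀ = (2·0 + 7·1 + 2·0; 7·0 + 7·1 + 4·0; 2·0 + 4·1 + 2·0) = (7, 7, 4)
w2 = Pw1 = (2·7 + 7·7 + 2·4; 7·7 + 7·7 + 4·4; 2·7 + 4·7 + 2·4) = (71, 114, 50)
Pw2 = (1040, 1495, 698)
w2·Pw2 = 71·1040 + 114·1495 + 50·698 = 279170; w2·w2 = 71·71 + 114·114 + 50·50 = 20537
λ ≈ 279170/20537 = 13.5935

13.5935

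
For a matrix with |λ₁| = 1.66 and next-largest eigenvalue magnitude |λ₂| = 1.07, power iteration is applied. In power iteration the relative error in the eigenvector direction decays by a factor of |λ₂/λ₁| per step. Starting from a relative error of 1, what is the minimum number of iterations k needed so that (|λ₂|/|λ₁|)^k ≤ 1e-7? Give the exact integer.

|λ₂/λ₁| = 1.07/1.66 = 0.64458
Need k ≥ ln(1e-7) / ln(0.64458) = -16.1181 / -0.4392 ≈ 36.702
Smallest integer k satisfying the bound: 37

37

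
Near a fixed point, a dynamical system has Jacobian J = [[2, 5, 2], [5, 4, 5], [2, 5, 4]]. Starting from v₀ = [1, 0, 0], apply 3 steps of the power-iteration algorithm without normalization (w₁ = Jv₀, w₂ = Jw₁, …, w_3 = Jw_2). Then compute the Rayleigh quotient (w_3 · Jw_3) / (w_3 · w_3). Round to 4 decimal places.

w1 = Jv₀ = (2, 5, 2)
w2 = Jw1 = (33, 40, 37)
w3 = Jw2 = (340, 510, 414)
Jw3 = (4058, 5810, 4886)
w3·Jw3 = 340·4058 + 510·5810 + 414·4886 = 6365624; w3·w3 = 340·340 + 510·510 + 414·414 = 547096
λ ≈ 6365624/547096 = 11.6353

λ ≈ 11.6353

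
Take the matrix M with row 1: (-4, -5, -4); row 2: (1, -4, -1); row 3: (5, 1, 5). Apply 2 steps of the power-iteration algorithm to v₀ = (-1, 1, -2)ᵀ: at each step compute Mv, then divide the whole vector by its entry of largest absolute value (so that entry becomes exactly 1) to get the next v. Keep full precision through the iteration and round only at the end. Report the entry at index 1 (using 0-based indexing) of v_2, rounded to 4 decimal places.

Mv0 = (7.00000, -3.00000, -14.00000); divide by -14.00000 → v1 = (-0.50000, 0.21429, 1.00000)
Mv1 = (-3.07143, -2.35714, 2.71429); divide by -3.07143 → v2 = (1.00000, 0.76744, -0.88372)
Requested entry of v2: 33/43 = 0.7674

0.7674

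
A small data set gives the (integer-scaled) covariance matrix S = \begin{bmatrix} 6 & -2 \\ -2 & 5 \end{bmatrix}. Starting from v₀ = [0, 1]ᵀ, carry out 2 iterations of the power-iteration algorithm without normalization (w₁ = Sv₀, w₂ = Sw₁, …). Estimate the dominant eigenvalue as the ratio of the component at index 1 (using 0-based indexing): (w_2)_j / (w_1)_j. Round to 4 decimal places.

w1 = Sv₀ = (6·0 + (-2)·1; (-2)·0 + 5·1) = (-2, 5)
w2 = Sw1 = (6·(-2) + (-2)·5; (-2)·(-2) + 5·5) = (-22, 29)
Ratio at component: 29 / 5 = 5.8000

λ ≈ 5.8000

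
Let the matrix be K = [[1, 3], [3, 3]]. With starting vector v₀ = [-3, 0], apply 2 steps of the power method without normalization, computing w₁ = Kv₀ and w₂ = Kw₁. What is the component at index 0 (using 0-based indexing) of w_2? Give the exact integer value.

w1 = Kv₀ = (-3, -9)
w2 = Kw1 = (-30, -36)
The requested component of w2 is -30.

-30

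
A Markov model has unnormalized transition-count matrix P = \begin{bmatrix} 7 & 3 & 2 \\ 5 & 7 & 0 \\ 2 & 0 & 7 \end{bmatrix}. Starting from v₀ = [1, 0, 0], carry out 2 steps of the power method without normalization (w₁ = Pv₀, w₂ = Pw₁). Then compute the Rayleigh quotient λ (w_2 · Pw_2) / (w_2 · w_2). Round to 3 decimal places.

w1 = Pv₀ = (7·1 + 3·0 + 2·0; 5·1 + 7·0 + 0·0; 2·1 + 0·0 + 7·0) = (7, 5, 2)
w2 = Pw1 = (7·7 + 3·5 + 2·2; 5·7 + 7·5 + 0·2; 2·7 + 0·5 + 7·2) = (68, 70, 28)
Pw2 = (742, 830, 332)
w2·Pw2 = 68·742 + 70·830 + 28·332 = 117852; w2·w2 = 68·68 + 70·70 + 28·28 = 10308
λ ≈ 117852/10308 = 11.433

11.433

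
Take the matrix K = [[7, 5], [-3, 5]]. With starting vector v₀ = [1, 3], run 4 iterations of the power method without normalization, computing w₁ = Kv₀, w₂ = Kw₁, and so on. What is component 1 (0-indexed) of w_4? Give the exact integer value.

-7764

w1 = Kv₀ = (7·1 + 5·3; (-3)·1 + 5·3) = (22, 12)
w2 = Kw1 = (7·22 + 5·12; (-3)·22 + 5·12) = (214, -6)
w3 = Kw2 = (1468, -672)
w4 = Kw3 = (6916, -7764)
The requested component of w4 is -7764.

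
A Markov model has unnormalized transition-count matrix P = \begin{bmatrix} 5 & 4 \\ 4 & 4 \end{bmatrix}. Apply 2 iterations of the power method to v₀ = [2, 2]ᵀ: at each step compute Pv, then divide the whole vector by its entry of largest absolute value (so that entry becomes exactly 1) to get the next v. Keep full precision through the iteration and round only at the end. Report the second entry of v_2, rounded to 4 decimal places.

0.8831

Pv0 = (18.00000, 16.00000); divide by 18.00000 → v1 = (1.00000, 0.88889)
Pv1 = (8.55556, 7.55556); divide by 8.55556 → v2 = (1.00000, 0.88312)
Requested entry of v2: 136/154 = 0.8831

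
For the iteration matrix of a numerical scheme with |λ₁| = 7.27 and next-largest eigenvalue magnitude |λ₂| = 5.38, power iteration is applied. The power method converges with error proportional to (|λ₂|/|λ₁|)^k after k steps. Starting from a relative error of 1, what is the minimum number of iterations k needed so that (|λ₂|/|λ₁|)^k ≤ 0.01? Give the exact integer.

16

|λ₂/λ₁| = 5.38/7.27 = 0.74003
Need k ≥ ln(0.01) / ln(0.74003) = -4.6052 / -0.3011 ≈ 15.296
Smallest integer k satisfying the bound: 16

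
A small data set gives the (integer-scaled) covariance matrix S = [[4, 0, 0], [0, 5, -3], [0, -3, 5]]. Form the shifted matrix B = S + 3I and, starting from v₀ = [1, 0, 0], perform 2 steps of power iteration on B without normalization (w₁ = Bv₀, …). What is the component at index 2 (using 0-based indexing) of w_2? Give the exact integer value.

0

B = S + 3I has rows (7, 0, 0); (0, 8, -3); (0, -3, 8)
w1 = Bv₀ = (7, 0, 0)
w2 = Bw1 = (49, 0, 0)
Requested component of w2: 0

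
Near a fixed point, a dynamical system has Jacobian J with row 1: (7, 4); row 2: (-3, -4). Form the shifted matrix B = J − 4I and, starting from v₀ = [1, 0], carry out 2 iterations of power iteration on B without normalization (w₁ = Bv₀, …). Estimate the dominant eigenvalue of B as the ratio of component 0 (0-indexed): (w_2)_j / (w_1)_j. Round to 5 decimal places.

B = J − 4I has rows (3, 4); (-3, -8)
w1 = Bv₀ = (3·1 + 4·0; (-3)·1 + (-8)·0) = (3, -3)
w2 = Bw1 = (3·3 + 4·(-3); (-3)·3 + (-8)·(-3)) = (-3, 15)
Ratio: -3/3 = -1.00000

μ ≈ -1.00000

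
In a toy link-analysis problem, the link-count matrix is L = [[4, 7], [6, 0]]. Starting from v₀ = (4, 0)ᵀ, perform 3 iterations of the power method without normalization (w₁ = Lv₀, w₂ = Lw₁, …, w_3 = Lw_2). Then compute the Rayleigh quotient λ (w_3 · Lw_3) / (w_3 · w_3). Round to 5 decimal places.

8.71421

w1 = Lv₀ = (16, 24)
w2 = Lw1 = (232, 96)
w3 = Lw2 = (1600, 1392)
Lw3 = (16144, 9600)
w3·Lw3 = 1600·16144 + 1392·9600 = 39193600; w3·w3 = 1600·1600 + 1392·1392 = 4497664
λ ≈ 39193600/4497664 = 8.71421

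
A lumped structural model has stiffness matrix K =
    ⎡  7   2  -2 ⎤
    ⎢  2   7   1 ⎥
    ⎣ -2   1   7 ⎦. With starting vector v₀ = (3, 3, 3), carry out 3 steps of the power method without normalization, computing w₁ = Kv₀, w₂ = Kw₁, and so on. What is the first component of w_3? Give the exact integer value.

w1 = Kv₀ = (7·3 + 2·3 + (-2)·3; 2·3 + 7·3 + 1·3; (-2)·3 + 1·3 + 7·3) = (21, 30, 18)
w2 = Kw1 = (7·21 + 2·30 + (-2)·18; 2·21 + 7·30 + 1·18; (-2)·21 + 1·30 + 7·18) = (171, 270, 114)
w3 = Kw2 = (1509, 2346, 726)
The requested component of w3 is 1509.

1509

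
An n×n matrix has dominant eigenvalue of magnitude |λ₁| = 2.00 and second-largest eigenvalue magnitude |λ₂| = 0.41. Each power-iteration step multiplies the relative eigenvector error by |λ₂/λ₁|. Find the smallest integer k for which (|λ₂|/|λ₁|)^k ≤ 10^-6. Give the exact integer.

9

|λ₂/λ₁| = 0.41/2.00 = 0.20500
Need k ≥ ln(10^-6) / ln(0.20500) = -13.8155 / -1.5847 ≈ 8.718
Smallest integer k satisfying the bound: 9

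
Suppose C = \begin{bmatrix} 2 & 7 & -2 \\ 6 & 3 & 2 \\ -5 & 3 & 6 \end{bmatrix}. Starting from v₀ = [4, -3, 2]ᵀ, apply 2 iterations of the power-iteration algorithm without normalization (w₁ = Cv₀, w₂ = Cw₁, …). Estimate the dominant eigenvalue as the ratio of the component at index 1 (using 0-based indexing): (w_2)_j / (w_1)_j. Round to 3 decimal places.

w1 = Cv₀ = (-17, 19, -17)
w2 = Cw1 = (133, -79, 40)
Ratio at component: -79 / 19 = -4.158

λ ≈ -4.158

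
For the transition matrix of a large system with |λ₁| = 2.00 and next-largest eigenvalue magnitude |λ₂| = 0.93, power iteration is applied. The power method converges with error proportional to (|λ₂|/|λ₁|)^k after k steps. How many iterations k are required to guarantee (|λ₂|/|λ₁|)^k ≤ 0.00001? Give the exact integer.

16

|λ₂/λ₁| = 0.93/2.00 = 0.46500
Need k ≥ ln(0.00001) / ln(0.46500) = -11.5129 / -0.7657 ≈ 15.035
Smallest integer k satisfying the bound: 16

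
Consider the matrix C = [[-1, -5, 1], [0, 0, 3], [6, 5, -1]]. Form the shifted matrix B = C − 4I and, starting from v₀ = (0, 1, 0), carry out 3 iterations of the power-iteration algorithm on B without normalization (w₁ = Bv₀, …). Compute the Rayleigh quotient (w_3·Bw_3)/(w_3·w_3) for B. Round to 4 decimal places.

B = C − 4I has rows (-5, -5, 1); (0, -4, 3); (6, 5, -5)
w1 = Bv₀ = (-5, -4, 5)
w2 = Bw1 = (50, 31, -75)
w3 = Bw2 = (-480, -349, 830)
Bw3 = (4975, 3886, -8775)
w3·Bw3 = -11027464; w3·w3 = 1041101; μ ≈ -11027464/1041101 = -10.5921

μ ≈ -10.5921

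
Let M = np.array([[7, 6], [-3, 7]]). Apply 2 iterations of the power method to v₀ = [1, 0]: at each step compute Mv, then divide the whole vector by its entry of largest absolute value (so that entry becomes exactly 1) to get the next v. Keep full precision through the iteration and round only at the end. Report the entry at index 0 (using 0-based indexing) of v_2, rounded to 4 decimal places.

Mv0 = (7.00000, -3.00000); divide by 7.00000 → v1 = (1.00000, -0.42857)
Mv1 = (4.42857, -6.00000); divide by -6.00000 → v2 = (-0.73810, 1.00000)
Requested entry of v2: 31/-42 = -0.7381

-0.7381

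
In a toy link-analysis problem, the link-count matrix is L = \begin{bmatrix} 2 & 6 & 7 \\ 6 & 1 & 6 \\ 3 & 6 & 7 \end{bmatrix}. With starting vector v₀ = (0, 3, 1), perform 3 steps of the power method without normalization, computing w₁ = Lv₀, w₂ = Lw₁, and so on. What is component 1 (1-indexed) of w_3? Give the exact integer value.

4540

w1 = Lv₀ = (25, 9, 25)
w2 = Lw1 = (279, 309, 304)
w3 = Lw2 = (4540, 3807, 4819)
The requested component of w3 is 4540.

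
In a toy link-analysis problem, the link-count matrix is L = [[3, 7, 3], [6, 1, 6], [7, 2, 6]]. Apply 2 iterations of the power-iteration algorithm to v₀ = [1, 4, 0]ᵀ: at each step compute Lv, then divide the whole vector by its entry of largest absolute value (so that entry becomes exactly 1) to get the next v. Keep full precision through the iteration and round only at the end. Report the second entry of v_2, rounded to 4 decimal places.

Lv0 = (31.00000, 10.00000, 15.00000); divide by 31.00000 → v1 = (1.00000, 0.32258, 0.48387)
Lv1 = (6.70968, 9.22581, 10.54839); divide by 10.54839 → v2 = (0.63609, 0.87462, 1.00000)
Requested entry of v2: 286/327 = 0.8746

0.8746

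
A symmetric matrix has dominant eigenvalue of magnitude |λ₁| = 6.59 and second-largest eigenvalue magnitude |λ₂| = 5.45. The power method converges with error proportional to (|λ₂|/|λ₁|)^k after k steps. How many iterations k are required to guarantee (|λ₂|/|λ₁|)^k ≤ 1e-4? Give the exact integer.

49

|λ₂/λ₁| = 5.45/6.59 = 0.82701
Need k ≥ ln(1e-4) / ln(0.82701) = -9.2103 / -0.1899 ≈ 48.491
Smallest integer k satisfying the bound: 49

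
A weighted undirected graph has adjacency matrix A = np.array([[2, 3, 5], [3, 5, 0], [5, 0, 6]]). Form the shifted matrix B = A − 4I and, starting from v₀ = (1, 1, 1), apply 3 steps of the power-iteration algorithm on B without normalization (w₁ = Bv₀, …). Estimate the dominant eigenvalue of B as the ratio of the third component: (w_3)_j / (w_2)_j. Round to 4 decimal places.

B = A − 4I has rows (-2, 3, 5); (3, 1, 0); (5, 0, 2)
w1 = Bv₀ = ((-2)·1 + 3·1 + 5·1; 3·1 + 1·1 + 0·1; 5·1 + 0·1 + 2·1) = (6, 4, 7)
w2 = Bw1 = ((-2)·6 + 3·4 + 5·7; 3·6 + 1·4 + 0·7; 5·6 + 0·4 + 2·7) = (35, 22, 44)
w3 = Bw2 = (216, 127, 263)
Ratio: 263/44 = 5.9773

5.9773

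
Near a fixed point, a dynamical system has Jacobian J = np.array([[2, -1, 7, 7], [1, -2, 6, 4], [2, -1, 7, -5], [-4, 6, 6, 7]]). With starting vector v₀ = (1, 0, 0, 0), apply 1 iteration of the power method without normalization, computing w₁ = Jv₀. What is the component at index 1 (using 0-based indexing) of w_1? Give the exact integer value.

1

w1 = Jv₀ = (2, 1, 2, -4)
The requested component of w1 is 1.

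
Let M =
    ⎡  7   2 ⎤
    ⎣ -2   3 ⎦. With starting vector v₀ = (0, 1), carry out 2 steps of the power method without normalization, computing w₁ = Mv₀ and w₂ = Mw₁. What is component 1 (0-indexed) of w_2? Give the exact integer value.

w1 = Mv₀ = (7·0 + 2·1; (-2)·0 + 3·1) = (2, 3)
w2 = Mw1 = (7·2 + 2·3; (-2)·2 + 3·3) = (20, 5)
The requested component of w2 is 5.

5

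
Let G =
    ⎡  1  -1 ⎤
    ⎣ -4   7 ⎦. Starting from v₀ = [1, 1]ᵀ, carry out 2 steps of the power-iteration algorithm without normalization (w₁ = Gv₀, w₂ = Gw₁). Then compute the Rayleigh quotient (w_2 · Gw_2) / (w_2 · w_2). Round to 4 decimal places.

λ ≈ 7.5800

w1 = Gv₀ = (1·1 + (-1)·1; (-4)·1 + 7·1) = (0, 3)
w2 = Gw1 = (1·0 + (-1)·3; (-4)·0 + 7·3) = (-3, 21)
Gw2 = (-24, 159)
w2·Gw2 = (-3)·(-24) + 21·159 = 3411; w2·w2 = (-3)·(-3) + 21·21 = 450
λ ≈ 3411/450 = 7.5800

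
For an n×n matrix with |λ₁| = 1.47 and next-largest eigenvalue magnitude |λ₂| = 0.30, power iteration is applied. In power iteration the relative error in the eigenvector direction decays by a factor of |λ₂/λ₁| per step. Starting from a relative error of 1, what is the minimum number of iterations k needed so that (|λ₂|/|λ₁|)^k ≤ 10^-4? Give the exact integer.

6

|λ₂/λ₁| = 0.30/1.47 = 0.20408
Need k ≥ ln(10^-4) / ln(0.20408) = -9.2103 / -1.5892 ≈ 5.795
Smallest integer k satisfying the bound: 6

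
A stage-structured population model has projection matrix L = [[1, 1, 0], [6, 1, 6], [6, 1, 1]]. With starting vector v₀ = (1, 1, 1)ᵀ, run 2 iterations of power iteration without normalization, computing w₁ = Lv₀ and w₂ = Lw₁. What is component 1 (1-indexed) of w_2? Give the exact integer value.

w1 = Lv₀ = (1·1 + 1·1 + 0·1; 6·1 + 1·1 + 6·1; 6·1 + 1·1 + 1·1) = (2, 13, 8)
w2 = Lw1 = (1·2 + 1·13 + 0·8; 6·2 + 1·13 + 6·8; 6·2 + 1·13 + 1·8) = (15, 73, 33)
The requested component of w2 is 15.

15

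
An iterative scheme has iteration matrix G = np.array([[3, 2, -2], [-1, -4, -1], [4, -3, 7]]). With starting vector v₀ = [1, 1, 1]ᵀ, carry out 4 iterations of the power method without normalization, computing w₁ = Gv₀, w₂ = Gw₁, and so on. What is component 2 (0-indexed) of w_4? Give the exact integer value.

w1 = Gv₀ = (3·1 + 2·1 + (-2)·1; (-1)·1 + (-4)·1 + (-1)·1; 4·1 + (-3)·1 + 7·1) = (3, -6, 8)
w2 = Gw1 = (3·3 + 2·(-6) + (-2)·8; (-1)·3 + (-4)·(-6) + (-1)·8; 4·3 + (-3)·(-6) + 7·8) = (-19, 13, 86)
w3 = Gw2 = (-203, -119, 487)
w4 = Gw3 = (-1821, 192, 2954)
The requested component of w4 is 2954.

2954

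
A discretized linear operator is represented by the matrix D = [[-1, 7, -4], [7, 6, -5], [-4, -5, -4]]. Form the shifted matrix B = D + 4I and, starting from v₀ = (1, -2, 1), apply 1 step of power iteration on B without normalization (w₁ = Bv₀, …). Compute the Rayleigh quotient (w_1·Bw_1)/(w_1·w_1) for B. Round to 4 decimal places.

16.2308

B = D + 4I has rows (3, 7, -4); (7, 10, -5); (-4, -5, 0)
w1 = Bv₀ = (3·1 + 7·(-2) + (-4)·1; 7·1 + 10·(-2) + (-5)·1; (-4)·1 + (-5)·(-2) + 0·1) = (-15, -18, 6)
Bw1 = (-195, -315, 150)
w1·Bw1 = 9495; w1·w1 = 585; μ ≈ 9495/585 = 16.2308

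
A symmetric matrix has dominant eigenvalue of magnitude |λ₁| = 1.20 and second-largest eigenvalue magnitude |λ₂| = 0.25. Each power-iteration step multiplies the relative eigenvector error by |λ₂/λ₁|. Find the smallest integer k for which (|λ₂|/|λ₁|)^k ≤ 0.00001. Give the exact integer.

|λ₂/λ₁| = 0.25/1.20 = 0.20833
Need k ≥ ln(0.00001) / ln(0.20833) = -11.5129 / -1.5686 ≈ 7.340
Smallest integer k satisfying the bound: 8

8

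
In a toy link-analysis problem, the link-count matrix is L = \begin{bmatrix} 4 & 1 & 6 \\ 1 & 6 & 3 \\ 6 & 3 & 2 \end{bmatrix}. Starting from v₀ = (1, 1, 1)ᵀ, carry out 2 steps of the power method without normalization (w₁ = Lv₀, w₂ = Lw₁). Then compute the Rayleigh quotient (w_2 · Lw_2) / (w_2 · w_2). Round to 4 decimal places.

w1 = Lv₀ = (11, 10, 11)
w2 = Lw1 = (120, 104, 118)
Lw2 = (1292, 1098, 1268)
w2·Lw2 = 120·1292 + 104·1098 + 118·1268 = 418856; w2·w2 = 120·120 + 104·104 + 118·118 = 39140
λ ≈ 418856/39140 = 10.7015

10.7015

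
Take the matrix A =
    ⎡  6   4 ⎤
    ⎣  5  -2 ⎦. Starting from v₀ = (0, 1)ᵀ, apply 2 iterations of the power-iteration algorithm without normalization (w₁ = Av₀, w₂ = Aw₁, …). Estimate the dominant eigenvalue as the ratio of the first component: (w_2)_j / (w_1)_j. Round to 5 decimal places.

4.00000

w1 = Av₀ = (4, -2)
w2 = Aw1 = (16, 24)
Ratio at component: 16 / 4 = 4.00000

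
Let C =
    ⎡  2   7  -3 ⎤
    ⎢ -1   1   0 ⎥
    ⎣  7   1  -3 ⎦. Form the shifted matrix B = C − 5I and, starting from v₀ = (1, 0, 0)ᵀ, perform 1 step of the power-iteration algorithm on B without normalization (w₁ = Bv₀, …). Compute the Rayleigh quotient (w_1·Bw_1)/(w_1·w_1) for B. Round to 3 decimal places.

B = C − 5I has rows (-3, 7, -3); (-1, -4, 0); (7, 1, -8)
w1 = Bv₀ = ((-3)·1 + 7·0 + (-3)·0; (-1)·1 + (-4)·0 + 0·0; 7·1 + 1·0 + (-8)·0) = (-3, -1, 7)
Bw1 = (-19, 7, -78)
w1·Bw1 = -496; w1·w1 = 59; μ ≈ -496/59 = -8.407

-8.407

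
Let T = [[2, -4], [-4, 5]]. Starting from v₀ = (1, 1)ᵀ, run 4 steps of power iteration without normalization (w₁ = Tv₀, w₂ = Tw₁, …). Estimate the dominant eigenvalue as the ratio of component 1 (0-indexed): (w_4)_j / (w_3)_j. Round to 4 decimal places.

w1 = Tv₀ = (-2, 1)
w2 = Tw1 = (-8, 13)
w3 = Tw2 = (-68, 97)
w4 = Tw3 = (-524, 757)
Ratio at component: 757 / 97 = 7.8041

7.8041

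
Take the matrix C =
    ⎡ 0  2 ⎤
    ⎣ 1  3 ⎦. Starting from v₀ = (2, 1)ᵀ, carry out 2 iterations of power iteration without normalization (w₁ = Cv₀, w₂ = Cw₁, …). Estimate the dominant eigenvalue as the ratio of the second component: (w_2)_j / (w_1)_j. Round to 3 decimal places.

w1 = Cv₀ = (0·2 + 2·1; 1·2 + 3·1) = (2, 5)
w2 = Cw1 = (0·2 + 2·5; 1·2 + 3·5) = (10, 17)
Ratio at component: 17 / 5 = 3.400

λ ≈ 3.400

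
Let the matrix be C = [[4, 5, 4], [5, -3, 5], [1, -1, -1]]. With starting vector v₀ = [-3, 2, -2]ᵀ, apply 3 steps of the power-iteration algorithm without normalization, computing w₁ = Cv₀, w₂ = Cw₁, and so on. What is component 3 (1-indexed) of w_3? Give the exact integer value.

w1 = Cv₀ = (4·(-3) + 5·2 + 4·(-2); 5·(-3) + (-3)·2 + 5·(-2); 1·(-3) + (-1)·2 + (-1)·(-2)) = (-10, -31, -3)
w2 = Cw1 = (4·(-10) + 5·(-31) + 4·(-3); 5·(-10) + (-3)·(-31) + 5·(-3); 1·(-10) + (-1)·(-31) + (-1)·(-3)) = (-207, 28, 24)
w3 = Cw2 = (-592, -999, -259)
The requested component of w3 is -259.

-259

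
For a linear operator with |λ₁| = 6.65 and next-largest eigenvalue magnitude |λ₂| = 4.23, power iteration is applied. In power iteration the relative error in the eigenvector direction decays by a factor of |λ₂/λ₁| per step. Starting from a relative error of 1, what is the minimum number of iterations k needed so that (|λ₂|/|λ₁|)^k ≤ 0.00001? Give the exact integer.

|λ₂/λ₁| = 4.23/6.65 = 0.63609
Need k ≥ ln(0.00001) / ln(0.63609) = -11.5129 / -0.4524 ≈ 25.448
Smallest integer k satisfying the bound: 26

26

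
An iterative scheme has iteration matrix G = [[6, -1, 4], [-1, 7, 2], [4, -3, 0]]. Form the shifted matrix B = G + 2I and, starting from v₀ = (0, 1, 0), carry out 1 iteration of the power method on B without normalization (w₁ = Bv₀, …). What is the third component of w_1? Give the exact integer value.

-3

B = G + 2I has rows (8, -1, 4); (-1, 9, 2); (4, -3, 2)
w1 = Bv₀ = (8·0 + (-1)·1 + 4·0; (-1)·0 + 9·1 + 2·0; 4·0 + (-3)·1 + 2·0) = (-1, 9, -3)
Requested component of w1: -3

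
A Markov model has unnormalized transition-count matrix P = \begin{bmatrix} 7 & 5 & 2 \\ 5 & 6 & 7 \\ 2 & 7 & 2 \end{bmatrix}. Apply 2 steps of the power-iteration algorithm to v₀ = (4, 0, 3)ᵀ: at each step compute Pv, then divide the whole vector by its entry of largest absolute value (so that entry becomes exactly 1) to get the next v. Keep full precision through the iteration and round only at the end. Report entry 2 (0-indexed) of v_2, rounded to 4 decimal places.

0.7451

Pv0 = (34.00000, 41.00000, 14.00000); divide by 41.00000 → v1 = (0.82927, 1.00000, 0.34146)
Pv1 = (11.48780, 12.53659, 9.34146); divide by 12.53659 → v2 = (0.91634, 1.00000, 0.74514)
Requested entry of v2: 383/514 = 0.7451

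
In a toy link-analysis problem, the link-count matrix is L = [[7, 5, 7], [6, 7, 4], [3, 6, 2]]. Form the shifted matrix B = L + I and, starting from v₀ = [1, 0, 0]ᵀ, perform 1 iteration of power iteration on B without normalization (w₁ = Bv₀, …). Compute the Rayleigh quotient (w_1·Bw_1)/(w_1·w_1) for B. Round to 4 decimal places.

16.2844

B = L + I has rows (8, 5, 7); (6, 8, 4); (3, 6, 3)
w1 = Bv₀ = (8, 6, 3)
Bw1 = (115, 108, 69)
w1·Bw1 = 1775; w1·w1 = 109; μ ≈ 1775/109 = 16.2844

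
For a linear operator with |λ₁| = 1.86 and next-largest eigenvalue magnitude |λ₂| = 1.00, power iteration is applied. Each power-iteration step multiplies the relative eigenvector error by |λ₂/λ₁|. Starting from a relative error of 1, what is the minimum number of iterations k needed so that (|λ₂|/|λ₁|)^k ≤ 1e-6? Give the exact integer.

23

|λ₂/λ₁| = 1.00/1.86 = 0.53763
Need k ≥ ln(1e-6) / ln(0.53763) = -13.8155 / -0.6206 ≈ 22.262
Smallest integer k satisfying the bound: 23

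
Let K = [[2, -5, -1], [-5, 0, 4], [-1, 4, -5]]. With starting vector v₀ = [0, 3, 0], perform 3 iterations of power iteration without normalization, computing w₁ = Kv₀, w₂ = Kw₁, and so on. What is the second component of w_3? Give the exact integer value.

30

w1 = Kv₀ = (-15, 0, 12)
w2 = Kw1 = (-42, 123, -45)
w3 = Kw2 = (-654, 30, 759)
The requested component of w3 is 30.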